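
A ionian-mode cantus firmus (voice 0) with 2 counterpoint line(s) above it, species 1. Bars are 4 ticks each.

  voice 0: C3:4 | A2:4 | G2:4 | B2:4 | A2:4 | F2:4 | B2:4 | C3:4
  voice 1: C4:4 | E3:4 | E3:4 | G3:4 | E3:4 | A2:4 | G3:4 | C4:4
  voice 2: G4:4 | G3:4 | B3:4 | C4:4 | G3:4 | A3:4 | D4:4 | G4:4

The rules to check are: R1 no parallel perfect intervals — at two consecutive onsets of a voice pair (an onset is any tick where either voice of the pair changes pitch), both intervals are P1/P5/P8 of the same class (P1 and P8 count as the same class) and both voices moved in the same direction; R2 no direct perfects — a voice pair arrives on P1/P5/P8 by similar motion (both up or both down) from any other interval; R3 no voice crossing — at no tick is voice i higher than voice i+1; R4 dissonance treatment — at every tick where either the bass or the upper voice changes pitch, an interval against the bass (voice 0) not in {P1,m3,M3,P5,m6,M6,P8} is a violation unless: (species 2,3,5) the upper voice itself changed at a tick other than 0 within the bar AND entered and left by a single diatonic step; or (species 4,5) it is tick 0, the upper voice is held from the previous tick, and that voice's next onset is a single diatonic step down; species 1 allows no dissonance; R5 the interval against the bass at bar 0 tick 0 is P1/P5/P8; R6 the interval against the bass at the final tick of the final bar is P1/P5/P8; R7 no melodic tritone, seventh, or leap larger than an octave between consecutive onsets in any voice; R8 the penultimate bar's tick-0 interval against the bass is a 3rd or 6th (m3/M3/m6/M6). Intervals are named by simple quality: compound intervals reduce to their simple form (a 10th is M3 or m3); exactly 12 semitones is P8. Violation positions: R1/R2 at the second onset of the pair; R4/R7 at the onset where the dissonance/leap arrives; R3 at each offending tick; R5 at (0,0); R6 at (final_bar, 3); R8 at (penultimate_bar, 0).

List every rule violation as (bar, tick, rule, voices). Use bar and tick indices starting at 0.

bar 0: v0=C3 v1=C4 v2=G4 downbeat P5
bar 1: v0=A2 v1=E3 v2=G3 downbeat m7
bar 2: v0=G2 v1=E3 v2=B3 downbeat M3
bar 3: v0=B2 v1=G3 v2=C4 downbeat m2
bar 4: v0=A2 v1=E3 v2=G3 downbeat m7
bar 5: v0=F2 v1=A2 v2=A3 downbeat M3
bar 6: v0=B2 v1=G3 v2=D4 downbeat m3
bar 7: v0=C3 v1=C4 v2=G4 downbeat P5
  -> R2 @ bar 1 tick 0 v(0, 1): C3/C4 P8 -> A2/E3 P5 similar
  -> R4 @ bar 1 tick 0 v(0, 2): A2/G3 m7 untreated
  -> R4 @ bar 3 tick 0 v(0, 2): B2/C4 m2 untreated
  -> R2 @ bar 4 tick 0 v(0, 1): B2/G3 m6 -> A2/E3 P5 similar
  -> R4 @ bar 4 tick 0 v(0, 2): A2/G3 m7 untreated
  -> R2 @ bar 6 tick 0 v(1, 2): A2/A3 P8 -> G3/D4 P5 similar
  -> R7 @ bar 6 tick 0 v(0,): F2->B2 leap 6st
  -> R7 @ bar 6 tick 0 v(1,): A2->G3 leap 10st
  -> R1 @ bar 7 tick 0 v(1, 2): G3/D4 P5 -> C4/G4 P5 similar
  -> R2 @ bar 7 tick 0 v(0, 1): B2/G3 m6 -> C3/C4 P8 similar
  -> R2 @ bar 7 tick 0 v(0, 2): B2/D4 m3 -> C3/G4 P5 similar

(1, 0, R2, (0, 1))
(1, 0, R4, (0, 2))
(3, 0, R4, (0, 2))
(4, 0, R2, (0, 1))
(4, 0, R4, (0, 2))
(6, 0, R2, (1, 2))
(6, 0, R7, (0,))
(6, 0, R7, (1,))
(7, 0, R1, (1, 2))
(7, 0, R2, (0, 1))
(7, 0, R2, (0, 2))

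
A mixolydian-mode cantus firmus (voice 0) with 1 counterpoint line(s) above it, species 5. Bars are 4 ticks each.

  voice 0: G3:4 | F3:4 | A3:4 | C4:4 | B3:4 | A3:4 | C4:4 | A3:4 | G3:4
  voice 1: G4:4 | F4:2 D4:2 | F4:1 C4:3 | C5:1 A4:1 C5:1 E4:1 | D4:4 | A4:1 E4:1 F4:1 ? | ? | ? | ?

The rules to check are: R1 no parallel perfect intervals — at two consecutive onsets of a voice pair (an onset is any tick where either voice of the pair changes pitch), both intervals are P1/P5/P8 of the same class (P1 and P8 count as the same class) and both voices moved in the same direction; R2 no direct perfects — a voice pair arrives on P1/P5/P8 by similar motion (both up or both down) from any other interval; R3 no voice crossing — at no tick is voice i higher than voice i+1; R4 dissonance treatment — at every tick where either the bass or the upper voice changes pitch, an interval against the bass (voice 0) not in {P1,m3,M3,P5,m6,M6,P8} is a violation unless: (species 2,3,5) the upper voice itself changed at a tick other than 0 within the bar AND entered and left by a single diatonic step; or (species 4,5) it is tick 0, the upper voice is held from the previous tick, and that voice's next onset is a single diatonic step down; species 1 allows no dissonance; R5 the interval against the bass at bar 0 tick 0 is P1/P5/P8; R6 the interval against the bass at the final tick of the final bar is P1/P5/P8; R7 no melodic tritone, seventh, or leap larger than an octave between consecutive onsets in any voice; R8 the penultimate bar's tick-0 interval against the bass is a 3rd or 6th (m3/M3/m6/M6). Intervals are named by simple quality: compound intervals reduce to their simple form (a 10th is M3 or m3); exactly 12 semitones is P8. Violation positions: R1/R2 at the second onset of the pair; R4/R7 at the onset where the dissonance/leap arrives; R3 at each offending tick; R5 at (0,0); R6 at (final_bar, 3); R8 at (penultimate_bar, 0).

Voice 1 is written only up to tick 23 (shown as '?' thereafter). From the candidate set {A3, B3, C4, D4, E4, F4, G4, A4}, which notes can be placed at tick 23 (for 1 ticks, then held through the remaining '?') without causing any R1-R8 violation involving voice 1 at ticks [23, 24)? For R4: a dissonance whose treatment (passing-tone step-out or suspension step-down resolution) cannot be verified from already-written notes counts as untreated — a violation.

A3: legal
B3: violates R4,R7
C4: legal
D4: violates R4
E4: legal
F4: legal
G4: violates R4
A4: legal

{A3, A4, C4, E4, F4}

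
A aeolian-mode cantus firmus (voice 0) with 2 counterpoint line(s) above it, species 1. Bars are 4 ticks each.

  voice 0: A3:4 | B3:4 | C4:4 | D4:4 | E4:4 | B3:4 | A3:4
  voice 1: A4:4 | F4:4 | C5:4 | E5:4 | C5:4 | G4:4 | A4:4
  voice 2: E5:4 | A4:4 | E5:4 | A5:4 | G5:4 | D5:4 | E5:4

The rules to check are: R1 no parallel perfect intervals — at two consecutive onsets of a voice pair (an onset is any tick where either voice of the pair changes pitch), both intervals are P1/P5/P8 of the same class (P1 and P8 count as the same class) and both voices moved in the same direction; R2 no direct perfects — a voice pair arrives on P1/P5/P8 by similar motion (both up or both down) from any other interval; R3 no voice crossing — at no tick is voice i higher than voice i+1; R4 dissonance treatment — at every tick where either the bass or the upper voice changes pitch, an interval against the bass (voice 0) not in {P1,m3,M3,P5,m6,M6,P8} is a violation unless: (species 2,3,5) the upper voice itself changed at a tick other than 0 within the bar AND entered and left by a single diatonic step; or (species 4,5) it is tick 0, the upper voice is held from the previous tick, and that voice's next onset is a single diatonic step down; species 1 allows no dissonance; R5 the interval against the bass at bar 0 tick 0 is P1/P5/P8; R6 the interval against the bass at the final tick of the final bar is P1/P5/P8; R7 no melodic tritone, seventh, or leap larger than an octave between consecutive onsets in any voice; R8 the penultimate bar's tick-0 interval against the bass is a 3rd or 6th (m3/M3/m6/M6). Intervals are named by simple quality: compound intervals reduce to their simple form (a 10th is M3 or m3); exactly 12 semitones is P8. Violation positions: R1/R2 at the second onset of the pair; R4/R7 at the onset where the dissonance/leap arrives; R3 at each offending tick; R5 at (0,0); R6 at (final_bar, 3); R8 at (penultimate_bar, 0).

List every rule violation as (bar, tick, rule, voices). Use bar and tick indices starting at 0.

bar 0: v0=A3 v1=A4 v2=E5 downbeat P5
bar 1: v0=B3 v1=F4 v2=A4 downbeat m7
bar 2: v0=C4 v1=C5 v2=E5 downbeat M3
bar 3: v0=D4 v1=E5 v2=A5 downbeat P5
bar 4: v0=E4 v1=C5 v2=G5 downbeat m3
bar 5: v0=B3 v1=G4 v2=D5 downbeat m3
bar 6: v0=A3 v1=A4 v2=E5 downbeat P5
  -> R4 @ bar 1 tick 0 v(0, 1): B3/F4 TT untreated
  -> R4 @ bar 1 tick 0 v(0, 2): B3/A4 m7 untreated
  -> R2 @ bar 2 tick 0 v(0, 1): B3/F4 TT -> C4/C5 P8 similar
  -> R2 @ bar 3 tick 0 v(0, 2): C4/E5 M3 -> D4/A5 P5 similar
  -> R4 @ bar 3 tick 0 v(0, 1): D4/E5 M2 untreated
  -> R2 @ bar 4 tick 0 v(1, 2): E5/A5 P4 -> C5/G5 P5 similar
  -> R1 @ bar 5 tick 0 v(1, 2): C5/G5 P5 -> G4/D5 P5 similar
  -> R1 @ bar 6 tick 0 v(1, 2): G4/D5 P5 -> A4/E5 P5 similar

(1, 0, R4, (0, 1))
(1, 0, R4, (0, 2))
(2, 0, R2, (0, 1))
(3, 0, R2, (0, 2))
(3, 0, R4, (0, 1))
(4, 0, R2, (1, 2))
(5, 0, R1, (1, 2))
(6, 0, R1, (1, 2))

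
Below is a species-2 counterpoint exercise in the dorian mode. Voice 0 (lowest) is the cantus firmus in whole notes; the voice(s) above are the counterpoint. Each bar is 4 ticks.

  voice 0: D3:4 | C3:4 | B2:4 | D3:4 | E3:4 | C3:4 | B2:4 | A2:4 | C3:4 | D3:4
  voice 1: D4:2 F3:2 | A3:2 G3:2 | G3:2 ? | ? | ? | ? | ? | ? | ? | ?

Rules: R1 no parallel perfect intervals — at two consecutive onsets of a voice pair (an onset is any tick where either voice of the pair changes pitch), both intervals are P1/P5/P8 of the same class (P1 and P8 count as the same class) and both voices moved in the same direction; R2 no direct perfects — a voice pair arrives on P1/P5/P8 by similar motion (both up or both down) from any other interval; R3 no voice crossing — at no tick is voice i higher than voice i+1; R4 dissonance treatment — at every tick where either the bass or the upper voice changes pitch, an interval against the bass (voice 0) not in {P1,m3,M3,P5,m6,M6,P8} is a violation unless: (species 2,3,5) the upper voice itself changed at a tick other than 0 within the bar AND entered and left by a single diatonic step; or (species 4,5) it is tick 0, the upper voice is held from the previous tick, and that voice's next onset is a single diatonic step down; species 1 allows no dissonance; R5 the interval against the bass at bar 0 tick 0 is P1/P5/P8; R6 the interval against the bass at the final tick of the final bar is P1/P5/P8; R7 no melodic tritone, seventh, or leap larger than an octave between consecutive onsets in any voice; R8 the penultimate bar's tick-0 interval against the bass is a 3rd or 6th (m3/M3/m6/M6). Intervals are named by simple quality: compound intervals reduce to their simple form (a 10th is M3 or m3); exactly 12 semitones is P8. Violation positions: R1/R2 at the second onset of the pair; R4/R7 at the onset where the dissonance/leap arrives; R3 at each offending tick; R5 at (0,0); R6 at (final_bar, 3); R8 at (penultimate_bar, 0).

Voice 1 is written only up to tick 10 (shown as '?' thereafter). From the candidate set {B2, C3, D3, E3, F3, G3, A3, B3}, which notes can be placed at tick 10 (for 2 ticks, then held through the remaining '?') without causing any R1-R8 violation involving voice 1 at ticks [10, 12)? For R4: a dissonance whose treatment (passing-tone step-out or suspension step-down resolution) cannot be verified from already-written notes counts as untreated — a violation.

{B2, B3, D3, G3}

B2: legal
C3: violates R4
D3: legal
E3: violates R4
F3: violates R4
G3: legal
A3: violates R4
B3: legal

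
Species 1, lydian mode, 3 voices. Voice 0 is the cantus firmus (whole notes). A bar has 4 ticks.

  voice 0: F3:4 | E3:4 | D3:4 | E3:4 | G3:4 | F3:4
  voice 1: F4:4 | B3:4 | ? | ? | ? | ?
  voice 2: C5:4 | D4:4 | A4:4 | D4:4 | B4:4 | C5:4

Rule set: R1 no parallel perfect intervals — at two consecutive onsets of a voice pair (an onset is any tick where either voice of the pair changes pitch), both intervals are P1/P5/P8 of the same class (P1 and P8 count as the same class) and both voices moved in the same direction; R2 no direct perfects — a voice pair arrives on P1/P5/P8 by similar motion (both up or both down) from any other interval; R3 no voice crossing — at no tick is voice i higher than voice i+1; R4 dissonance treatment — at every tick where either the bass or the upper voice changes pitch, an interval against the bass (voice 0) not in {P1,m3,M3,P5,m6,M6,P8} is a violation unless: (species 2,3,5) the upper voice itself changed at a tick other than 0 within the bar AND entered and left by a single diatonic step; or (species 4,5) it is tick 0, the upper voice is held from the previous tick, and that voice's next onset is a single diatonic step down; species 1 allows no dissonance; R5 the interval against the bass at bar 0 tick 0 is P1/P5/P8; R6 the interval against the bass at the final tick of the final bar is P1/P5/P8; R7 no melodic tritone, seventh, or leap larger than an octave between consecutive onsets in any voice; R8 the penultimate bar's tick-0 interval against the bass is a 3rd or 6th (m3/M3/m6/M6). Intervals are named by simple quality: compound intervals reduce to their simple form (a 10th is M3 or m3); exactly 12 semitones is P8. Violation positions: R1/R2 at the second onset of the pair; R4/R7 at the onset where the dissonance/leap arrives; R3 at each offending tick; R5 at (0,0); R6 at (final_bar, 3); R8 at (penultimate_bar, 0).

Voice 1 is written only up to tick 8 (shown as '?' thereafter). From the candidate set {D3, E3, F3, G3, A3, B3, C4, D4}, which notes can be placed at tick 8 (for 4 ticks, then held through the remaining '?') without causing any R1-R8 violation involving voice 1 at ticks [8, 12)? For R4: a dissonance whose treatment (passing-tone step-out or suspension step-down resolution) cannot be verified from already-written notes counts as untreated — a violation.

{B3}

D3: violates R2
E3: violates R4
F3: violates R7
G3: violates R4
A3: violates R1
B3: legal
C4: violates R4
D4: violates R2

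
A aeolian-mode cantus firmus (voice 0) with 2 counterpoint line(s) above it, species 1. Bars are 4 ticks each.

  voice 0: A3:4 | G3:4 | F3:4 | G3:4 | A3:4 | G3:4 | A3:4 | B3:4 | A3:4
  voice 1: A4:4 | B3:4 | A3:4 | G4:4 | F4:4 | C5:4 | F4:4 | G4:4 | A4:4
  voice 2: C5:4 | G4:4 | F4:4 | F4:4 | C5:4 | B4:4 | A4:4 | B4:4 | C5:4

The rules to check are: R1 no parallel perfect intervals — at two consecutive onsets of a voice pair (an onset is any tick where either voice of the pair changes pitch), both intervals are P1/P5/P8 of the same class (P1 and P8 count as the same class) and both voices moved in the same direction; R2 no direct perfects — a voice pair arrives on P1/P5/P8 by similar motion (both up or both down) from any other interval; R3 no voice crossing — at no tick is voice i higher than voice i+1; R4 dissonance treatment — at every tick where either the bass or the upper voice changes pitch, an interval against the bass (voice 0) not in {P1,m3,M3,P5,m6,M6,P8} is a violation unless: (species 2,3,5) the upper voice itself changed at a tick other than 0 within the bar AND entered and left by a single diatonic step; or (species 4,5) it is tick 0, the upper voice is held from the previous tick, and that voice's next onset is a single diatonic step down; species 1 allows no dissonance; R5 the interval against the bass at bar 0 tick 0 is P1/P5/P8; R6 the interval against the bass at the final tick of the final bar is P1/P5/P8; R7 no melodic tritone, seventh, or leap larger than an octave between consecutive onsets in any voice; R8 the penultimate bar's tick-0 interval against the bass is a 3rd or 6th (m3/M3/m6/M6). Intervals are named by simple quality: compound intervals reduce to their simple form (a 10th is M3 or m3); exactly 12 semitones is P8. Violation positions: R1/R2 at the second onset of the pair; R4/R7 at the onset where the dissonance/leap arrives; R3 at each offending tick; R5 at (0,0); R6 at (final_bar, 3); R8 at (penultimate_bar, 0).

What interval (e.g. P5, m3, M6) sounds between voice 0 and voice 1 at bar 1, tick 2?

voice 0=G3 voice 1=B3 -> M3

M3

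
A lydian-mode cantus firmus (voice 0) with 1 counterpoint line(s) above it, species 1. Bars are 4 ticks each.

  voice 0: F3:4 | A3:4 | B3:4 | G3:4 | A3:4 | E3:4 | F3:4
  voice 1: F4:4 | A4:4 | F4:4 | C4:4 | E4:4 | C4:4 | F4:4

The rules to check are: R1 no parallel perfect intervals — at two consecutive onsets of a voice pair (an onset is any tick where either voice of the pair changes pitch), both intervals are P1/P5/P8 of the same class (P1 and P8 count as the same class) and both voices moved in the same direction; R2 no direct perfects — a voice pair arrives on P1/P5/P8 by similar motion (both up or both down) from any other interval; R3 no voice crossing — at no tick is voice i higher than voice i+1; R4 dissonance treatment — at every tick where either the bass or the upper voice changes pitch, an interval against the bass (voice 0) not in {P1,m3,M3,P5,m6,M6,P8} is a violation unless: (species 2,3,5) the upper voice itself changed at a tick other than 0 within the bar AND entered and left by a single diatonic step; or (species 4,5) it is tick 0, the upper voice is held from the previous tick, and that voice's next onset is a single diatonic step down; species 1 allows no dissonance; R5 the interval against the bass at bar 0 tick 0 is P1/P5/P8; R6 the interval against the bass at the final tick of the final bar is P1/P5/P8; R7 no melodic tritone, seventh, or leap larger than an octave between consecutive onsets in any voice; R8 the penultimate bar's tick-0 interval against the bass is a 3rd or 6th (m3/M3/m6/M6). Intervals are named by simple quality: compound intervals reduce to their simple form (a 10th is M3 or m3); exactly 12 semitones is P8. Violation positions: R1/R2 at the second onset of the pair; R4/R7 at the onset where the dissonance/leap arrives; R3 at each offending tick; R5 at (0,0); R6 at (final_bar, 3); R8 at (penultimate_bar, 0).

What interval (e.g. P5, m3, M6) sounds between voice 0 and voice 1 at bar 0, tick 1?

P8

voice 0=F3 voice 1=F4 -> P8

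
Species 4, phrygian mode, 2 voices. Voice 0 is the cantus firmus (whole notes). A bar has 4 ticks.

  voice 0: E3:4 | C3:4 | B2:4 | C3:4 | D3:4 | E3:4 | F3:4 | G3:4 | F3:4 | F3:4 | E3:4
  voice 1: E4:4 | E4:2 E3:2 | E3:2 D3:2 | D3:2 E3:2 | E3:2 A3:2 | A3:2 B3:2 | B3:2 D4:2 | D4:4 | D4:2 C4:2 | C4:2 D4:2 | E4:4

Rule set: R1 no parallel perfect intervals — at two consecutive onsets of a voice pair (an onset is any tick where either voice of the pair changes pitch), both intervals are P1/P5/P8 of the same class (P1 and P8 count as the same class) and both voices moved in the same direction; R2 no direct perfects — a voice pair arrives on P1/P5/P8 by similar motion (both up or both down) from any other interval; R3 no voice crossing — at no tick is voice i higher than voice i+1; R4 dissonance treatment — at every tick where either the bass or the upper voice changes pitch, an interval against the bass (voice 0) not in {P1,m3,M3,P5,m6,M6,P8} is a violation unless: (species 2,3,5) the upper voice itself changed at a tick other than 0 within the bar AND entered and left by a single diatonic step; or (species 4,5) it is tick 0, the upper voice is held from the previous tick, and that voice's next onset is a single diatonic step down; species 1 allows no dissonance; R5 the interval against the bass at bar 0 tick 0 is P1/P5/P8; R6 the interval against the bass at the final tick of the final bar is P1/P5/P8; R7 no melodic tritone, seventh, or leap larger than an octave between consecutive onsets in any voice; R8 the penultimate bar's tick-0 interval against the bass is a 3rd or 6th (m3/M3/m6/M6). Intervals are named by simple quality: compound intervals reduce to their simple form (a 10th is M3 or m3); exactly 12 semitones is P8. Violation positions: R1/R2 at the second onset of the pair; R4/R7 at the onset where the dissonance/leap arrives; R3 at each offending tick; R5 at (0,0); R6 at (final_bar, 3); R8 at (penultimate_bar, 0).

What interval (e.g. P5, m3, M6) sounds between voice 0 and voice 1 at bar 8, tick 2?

voice 0=F3 voice 1=C4 -> P5

P5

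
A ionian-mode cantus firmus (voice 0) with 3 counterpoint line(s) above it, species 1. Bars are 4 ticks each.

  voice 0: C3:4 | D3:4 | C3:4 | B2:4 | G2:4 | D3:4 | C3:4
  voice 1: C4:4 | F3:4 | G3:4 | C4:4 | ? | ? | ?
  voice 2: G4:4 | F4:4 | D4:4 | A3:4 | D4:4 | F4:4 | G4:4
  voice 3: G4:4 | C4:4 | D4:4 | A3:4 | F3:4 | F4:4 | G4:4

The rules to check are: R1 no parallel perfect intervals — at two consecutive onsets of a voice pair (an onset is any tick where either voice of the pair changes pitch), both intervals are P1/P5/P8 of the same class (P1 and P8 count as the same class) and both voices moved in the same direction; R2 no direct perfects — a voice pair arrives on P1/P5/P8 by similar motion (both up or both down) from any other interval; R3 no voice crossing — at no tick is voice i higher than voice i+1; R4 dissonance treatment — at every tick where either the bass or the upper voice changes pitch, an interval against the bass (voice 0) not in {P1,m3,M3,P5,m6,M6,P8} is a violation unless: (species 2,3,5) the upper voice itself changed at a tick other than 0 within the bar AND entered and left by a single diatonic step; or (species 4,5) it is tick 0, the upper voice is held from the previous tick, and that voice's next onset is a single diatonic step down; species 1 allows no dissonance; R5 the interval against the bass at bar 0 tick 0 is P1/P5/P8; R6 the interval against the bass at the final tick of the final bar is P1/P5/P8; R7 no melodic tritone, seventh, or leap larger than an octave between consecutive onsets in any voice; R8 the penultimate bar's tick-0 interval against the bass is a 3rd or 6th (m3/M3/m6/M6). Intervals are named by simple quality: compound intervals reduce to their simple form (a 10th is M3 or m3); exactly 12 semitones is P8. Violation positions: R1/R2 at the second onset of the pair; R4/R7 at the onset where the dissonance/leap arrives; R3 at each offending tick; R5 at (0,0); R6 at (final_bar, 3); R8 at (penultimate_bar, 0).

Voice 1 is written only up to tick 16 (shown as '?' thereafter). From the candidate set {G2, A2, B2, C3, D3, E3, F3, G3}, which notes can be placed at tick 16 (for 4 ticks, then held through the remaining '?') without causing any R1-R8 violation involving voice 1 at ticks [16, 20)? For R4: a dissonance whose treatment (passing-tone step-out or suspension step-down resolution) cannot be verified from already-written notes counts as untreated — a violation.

{E3}

G2: violates R2,R7
A2: violates R4,R7
B2: violates R7
C3: violates R4
D3: violates R2,R7
E3: legal
F3: violates R2,R4
G3: violates R2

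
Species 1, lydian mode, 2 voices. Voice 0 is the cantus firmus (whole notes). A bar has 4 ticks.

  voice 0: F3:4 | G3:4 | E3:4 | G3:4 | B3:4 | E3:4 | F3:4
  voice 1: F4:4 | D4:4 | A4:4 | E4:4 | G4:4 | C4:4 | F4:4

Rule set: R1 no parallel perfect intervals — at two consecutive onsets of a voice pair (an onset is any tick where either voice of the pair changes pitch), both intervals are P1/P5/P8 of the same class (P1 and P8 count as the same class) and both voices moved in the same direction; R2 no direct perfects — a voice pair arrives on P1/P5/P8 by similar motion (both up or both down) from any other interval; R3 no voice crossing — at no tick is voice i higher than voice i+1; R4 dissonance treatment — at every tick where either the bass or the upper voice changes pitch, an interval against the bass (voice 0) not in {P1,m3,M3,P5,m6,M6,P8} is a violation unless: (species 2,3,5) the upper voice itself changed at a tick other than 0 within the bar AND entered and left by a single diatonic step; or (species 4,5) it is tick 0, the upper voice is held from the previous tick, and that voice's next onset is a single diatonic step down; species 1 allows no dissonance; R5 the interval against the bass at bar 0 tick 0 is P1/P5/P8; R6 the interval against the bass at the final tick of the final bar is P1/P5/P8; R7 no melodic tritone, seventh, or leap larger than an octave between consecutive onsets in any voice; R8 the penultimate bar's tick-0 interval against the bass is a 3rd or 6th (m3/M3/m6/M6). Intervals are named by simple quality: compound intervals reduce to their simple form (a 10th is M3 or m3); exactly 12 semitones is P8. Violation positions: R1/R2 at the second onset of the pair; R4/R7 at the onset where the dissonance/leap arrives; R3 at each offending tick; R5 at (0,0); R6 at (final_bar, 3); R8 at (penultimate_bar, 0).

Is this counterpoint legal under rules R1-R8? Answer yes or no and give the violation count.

bar 0: v0=F3 v1=F4 (P8)
bar 1: v0=G3 v1=D4 (P5)
bar 2: v0=E3 v1=A4 (P4)
bar 3: v0=G3 v1=E4 (M6)
bar 4: v0=B3 v1=G4 (m6)
bar 5: v0=E3 v1=C4 (m6)
bar 6: v0=F3 v1=F4 (P8)
  R4 @ bar2.0: E3/A4 P4 untreated
  R2 @ bar6.0: E3/C4 m6 -> F3/F4 P8 similar

No (2 violations)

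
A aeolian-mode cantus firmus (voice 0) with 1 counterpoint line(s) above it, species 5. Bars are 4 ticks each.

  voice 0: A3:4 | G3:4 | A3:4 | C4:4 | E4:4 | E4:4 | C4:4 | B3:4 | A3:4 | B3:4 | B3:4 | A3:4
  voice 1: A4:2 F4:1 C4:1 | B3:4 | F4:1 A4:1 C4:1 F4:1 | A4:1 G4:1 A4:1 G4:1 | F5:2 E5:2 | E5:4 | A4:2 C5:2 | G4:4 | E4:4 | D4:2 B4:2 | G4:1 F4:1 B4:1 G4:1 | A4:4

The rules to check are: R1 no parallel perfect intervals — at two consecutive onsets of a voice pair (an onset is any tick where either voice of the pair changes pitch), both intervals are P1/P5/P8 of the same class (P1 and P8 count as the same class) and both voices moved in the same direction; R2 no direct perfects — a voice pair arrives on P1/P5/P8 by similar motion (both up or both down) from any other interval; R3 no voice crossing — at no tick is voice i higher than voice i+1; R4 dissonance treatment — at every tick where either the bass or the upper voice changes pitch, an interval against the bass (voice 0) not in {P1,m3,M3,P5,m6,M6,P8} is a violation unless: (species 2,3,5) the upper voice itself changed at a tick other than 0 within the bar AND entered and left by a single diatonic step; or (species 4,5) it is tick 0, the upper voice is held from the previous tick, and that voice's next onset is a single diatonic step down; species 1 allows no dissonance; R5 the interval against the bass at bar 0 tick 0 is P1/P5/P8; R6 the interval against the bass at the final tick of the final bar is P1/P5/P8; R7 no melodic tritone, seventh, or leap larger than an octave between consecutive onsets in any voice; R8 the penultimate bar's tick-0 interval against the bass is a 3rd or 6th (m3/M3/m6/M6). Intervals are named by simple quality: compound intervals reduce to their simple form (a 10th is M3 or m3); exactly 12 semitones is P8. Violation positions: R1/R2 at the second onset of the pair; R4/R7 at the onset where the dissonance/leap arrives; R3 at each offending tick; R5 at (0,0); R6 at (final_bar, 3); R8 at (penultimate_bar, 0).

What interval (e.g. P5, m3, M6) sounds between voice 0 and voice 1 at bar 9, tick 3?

voice 0=B3 voice 1=B4 -> P8

P8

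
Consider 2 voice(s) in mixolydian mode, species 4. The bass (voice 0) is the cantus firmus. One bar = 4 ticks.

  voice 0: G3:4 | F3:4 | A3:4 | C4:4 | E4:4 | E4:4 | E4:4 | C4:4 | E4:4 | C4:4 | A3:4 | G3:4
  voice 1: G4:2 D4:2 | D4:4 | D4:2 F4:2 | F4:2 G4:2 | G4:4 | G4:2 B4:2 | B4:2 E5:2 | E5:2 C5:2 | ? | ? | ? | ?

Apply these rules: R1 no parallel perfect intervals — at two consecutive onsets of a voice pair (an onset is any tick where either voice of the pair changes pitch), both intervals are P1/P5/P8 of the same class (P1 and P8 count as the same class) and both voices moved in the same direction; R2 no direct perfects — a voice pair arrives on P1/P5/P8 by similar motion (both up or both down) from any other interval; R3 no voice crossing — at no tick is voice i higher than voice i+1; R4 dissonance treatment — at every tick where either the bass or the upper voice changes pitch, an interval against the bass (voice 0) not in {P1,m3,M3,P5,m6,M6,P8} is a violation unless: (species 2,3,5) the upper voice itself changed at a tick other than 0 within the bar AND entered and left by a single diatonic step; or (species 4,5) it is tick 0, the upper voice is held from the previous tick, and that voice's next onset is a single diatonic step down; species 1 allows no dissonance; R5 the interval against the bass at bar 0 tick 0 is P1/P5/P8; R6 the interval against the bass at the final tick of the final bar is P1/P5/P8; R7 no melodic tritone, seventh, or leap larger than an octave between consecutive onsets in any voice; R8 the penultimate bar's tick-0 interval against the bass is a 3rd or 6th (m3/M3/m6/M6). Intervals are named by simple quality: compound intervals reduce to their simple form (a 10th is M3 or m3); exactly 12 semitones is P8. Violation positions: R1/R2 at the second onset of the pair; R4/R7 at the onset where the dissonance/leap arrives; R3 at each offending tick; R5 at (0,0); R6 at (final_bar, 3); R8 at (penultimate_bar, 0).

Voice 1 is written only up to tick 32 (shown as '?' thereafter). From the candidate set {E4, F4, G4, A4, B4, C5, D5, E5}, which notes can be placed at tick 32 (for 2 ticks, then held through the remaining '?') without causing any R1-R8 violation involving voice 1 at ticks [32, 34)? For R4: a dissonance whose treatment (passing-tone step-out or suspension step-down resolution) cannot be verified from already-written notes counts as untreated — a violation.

E4: legal
F4: violates R4
G4: legal
A4: violates R4
B4: legal
C5: legal
D5: violates R4
E5: violates R1

{B4, C5, E4, G4}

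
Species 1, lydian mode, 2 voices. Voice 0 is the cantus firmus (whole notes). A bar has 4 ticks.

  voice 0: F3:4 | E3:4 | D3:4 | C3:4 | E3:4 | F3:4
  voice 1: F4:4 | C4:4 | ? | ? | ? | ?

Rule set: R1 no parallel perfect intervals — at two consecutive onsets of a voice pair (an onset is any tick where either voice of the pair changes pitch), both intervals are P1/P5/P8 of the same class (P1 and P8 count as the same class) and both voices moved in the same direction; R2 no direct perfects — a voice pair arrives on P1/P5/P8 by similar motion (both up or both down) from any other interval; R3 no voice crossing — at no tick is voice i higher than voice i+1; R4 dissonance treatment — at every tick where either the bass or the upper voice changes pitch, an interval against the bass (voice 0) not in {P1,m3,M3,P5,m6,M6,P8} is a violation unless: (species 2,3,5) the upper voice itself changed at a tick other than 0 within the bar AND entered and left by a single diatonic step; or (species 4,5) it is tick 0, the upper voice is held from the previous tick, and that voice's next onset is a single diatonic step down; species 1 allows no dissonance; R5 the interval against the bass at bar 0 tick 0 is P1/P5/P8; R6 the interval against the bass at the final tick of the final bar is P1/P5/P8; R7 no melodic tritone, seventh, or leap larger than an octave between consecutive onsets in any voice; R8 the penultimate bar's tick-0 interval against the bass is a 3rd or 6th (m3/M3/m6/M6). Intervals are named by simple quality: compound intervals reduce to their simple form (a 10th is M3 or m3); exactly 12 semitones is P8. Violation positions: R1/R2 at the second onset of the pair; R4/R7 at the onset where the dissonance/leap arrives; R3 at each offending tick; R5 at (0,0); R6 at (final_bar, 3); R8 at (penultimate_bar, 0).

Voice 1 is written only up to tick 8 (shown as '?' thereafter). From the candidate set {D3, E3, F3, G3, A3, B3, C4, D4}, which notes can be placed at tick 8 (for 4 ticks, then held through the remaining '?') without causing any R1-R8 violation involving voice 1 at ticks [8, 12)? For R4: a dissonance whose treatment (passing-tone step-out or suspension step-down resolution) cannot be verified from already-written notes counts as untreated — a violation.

{B3, D4, F3}

D3: violates R2,R7
E3: violates R4
F3: legal
G3: violates R4
A3: violates R2
B3: legal
C4: violates R4
D4: legal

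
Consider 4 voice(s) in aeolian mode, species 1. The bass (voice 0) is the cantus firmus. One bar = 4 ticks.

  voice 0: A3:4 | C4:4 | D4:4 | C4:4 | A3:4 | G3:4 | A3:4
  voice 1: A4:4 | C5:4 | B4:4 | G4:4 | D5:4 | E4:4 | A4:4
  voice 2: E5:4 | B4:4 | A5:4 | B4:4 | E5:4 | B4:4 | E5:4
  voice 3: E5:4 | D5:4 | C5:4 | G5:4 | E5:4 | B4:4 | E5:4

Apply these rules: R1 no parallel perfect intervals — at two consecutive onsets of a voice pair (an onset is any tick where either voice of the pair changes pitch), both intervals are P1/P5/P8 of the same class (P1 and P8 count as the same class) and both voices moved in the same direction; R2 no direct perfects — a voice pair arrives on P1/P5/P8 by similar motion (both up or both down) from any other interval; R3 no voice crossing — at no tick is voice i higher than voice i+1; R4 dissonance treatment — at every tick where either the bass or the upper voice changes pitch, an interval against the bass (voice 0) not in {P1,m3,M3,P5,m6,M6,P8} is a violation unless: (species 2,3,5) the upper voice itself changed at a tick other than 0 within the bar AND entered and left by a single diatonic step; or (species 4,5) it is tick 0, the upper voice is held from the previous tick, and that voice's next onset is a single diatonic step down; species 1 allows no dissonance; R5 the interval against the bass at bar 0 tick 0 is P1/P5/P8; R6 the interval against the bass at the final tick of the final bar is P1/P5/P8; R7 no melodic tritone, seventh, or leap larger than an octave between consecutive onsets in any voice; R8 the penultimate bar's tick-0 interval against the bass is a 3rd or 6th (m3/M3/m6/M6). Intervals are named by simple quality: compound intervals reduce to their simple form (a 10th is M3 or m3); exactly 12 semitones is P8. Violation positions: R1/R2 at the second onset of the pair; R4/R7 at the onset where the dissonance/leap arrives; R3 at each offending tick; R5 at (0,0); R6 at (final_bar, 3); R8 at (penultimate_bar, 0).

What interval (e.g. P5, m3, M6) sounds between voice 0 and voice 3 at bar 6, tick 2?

voice 0=A3 voice 3=E5 -> P5

P5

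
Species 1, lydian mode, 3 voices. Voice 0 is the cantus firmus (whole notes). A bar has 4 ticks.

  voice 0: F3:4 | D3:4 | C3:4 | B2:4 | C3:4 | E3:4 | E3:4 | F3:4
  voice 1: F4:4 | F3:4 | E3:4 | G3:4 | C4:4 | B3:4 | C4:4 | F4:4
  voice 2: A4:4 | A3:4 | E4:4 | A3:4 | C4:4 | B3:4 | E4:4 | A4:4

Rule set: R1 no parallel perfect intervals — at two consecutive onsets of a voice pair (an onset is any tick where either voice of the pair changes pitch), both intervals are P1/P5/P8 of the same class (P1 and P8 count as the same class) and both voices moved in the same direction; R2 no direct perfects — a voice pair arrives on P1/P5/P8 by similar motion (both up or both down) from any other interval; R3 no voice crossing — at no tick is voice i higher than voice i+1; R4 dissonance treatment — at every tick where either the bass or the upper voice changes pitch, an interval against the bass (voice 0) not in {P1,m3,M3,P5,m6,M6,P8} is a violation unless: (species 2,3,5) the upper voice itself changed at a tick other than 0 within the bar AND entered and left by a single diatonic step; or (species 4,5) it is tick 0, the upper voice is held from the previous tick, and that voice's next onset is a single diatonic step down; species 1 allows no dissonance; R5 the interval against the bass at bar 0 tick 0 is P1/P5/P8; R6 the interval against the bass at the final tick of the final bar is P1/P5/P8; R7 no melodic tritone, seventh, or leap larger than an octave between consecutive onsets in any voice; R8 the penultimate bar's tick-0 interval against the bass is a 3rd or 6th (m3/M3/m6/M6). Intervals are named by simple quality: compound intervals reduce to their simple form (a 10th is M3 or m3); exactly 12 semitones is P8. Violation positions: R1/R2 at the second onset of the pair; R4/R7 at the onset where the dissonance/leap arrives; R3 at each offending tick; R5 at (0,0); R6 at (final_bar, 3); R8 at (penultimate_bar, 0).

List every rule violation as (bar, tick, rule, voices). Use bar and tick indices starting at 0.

bar 0: v0=F3 v1=F4 v2=A4 downbeat M3
bar 1: v0=D3 v1=F3 v2=A3 downbeat P5
bar 2: v0=C3 v1=E3 v2=E4 downbeat M3
bar 3: v0=B2 v1=G3 v2=A3 downbeat m7
bar 4: v0=C3 v1=C4 v2=C4 downbeat P8
bar 5: v0=E3 v1=B3 v2=B3 downbeat P5
bar 6: v0=E3 v1=C4 v2=E4 downbeat P8
bar 7: v0=F3 v1=F4 v2=A4 downbeat M3
  -> R5 @ bar 0 tick 0 v(0, 2): opens on M3
  -> R2 @ bar 1 tick 0 v(0, 2): F3/A4 M3 -> D3/A3 P5 similar
  -> R4 @ bar 3 tick 0 v(0, 2): B2/A3 m7 untreated
  -> R2 @ bar 4 tick 0 v(0, 1): B2/G3 m6 -> C3/C4 P8 similar
  -> R2 @ bar 4 tick 0 v(0, 2): B2/A3 m7 -> C3/C4 P8 similar
  -> R2 @ bar 4 tick 0 v(1, 2): G3/A3 M2 -> C4/C4 P1 similar
  -> R1 @ bar 5 tick 0 v(1, 2): C4/C4 P1 -> B3/B3 P1 similar
  -> R8 @ bar 6 tick 0 v(0, 2): penult P8 not 3rd/6th
  -> R2 @ bar 7 tick 0 v(0, 1): E3/C4 m6 -> F3/F4 P8 similar
  -> R6 @ bar 7 tick 3 v(0, 2): closes on M3

(0, 0, R5, (0, 2))
(1, 0, R2, (0, 2))
(3, 0, R4, (0, 2))
(4, 0, R2, (0, 1))
(4, 0, R2, (0, 2))
(4, 0, R2, (1, 2))
(5, 0, R1, (1, 2))
(6, 0, R8, (0, 2))
(7, 0, R2, (0, 1))
(7, 3, R6, (0, 2))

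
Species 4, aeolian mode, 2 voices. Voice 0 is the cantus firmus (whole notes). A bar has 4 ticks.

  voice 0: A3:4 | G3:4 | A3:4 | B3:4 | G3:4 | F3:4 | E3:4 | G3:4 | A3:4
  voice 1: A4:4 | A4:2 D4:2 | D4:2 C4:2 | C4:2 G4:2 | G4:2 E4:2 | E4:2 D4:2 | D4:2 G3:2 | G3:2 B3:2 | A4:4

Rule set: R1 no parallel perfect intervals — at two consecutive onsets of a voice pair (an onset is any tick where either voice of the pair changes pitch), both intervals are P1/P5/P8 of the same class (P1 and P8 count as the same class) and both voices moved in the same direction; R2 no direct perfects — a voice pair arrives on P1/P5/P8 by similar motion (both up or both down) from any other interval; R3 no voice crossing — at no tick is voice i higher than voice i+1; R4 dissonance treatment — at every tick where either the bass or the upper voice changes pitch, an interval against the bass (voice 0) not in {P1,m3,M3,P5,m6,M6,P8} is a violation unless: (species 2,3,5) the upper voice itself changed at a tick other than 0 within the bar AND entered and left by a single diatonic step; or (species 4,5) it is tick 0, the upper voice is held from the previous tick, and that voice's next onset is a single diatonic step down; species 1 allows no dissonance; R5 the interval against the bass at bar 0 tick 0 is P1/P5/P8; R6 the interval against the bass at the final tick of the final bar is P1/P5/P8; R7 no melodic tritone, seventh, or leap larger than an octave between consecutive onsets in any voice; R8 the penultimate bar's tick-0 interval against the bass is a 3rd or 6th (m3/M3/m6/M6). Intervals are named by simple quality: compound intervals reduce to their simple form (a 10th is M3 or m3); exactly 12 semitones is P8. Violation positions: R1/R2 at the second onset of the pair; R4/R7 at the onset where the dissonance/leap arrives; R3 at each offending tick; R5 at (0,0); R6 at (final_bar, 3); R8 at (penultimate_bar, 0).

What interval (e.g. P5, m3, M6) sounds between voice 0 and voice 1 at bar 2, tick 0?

voice 0=A3 voice 1=D4 -> P4

P4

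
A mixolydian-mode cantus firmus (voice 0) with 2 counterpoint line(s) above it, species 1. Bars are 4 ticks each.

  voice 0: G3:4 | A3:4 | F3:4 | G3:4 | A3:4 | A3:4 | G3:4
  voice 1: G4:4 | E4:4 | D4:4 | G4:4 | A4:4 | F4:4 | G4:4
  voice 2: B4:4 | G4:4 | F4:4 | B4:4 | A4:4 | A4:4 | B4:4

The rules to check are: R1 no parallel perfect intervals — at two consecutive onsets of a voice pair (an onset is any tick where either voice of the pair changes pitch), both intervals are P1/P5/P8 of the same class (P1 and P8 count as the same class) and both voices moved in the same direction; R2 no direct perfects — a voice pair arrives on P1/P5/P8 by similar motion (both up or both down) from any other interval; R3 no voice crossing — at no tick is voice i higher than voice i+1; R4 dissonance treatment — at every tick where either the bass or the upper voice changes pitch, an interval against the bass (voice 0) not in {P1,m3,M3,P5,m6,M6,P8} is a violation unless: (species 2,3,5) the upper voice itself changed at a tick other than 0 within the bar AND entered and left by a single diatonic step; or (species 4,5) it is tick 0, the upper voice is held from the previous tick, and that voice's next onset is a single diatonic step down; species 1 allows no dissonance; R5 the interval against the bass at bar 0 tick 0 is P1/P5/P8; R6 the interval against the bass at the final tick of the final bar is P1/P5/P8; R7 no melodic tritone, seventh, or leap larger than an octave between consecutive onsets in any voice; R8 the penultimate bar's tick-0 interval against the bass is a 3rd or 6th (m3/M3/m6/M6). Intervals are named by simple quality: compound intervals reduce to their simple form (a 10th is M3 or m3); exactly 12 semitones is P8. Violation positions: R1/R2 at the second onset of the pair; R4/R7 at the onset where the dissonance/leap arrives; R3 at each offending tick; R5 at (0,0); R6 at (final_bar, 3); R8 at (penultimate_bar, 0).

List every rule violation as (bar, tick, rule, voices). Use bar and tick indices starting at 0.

(0, 0, R5, (0, 2))
(1, 0, R4, (0, 2))
(2, 0, R2, (0, 2))
(3, 0, R2, (0, 1))
(3, 0, R7, (2,))
(4, 0, R1, (0, 1))
(5, 0, R8, (0, 2))
(6, 3, R6, (0, 2))

bar 0: v0=G3 v1=G4 v2=B4 downbeat M3
bar 1: v0=A3 v1=E4 v2=G4 downbeat m7
bar 2: v0=F3 v1=D4 v2=F4 downbeat P8
bar 3: v0=G3 v1=G4 v2=B4 downbeat M3
bar 4: v0=A3 v1=A4 v2=A4 downbeat P8
bar 5: v0=A3 v1=F4 v2=A4 downbeat P8
bar 6: v0=G3 v1=G4 v2=B4 downbeat M3
  -> R5 @ bar 0 tick 0 v(0, 2): opens on M3
  -> R4 @ bar 1 tick 0 v(0, 2): A3/G4 m7 untreated
  -> R2 @ bar 2 tick 0 v(0, 2): A3/G4 m7 -> F3/F4 P8 similar
  -> R2 @ bar 3 tick 0 v(0, 1): F3/D4 M6 -> G3/G4 P8 similar
  -> R7 @ bar 3 tick 0 v(2,): F4->B4 leap 6st
  -> R1 @ bar 4 tick 0 v(0, 1): G3/G4 P8 -> A3/A4 P8 similar
  -> R8 @ bar 5 tick 0 v(0, 2): penult P8 not 3rd/6th
  -> R6 @ bar 6 tick 3 v(0, 2): closes on M3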